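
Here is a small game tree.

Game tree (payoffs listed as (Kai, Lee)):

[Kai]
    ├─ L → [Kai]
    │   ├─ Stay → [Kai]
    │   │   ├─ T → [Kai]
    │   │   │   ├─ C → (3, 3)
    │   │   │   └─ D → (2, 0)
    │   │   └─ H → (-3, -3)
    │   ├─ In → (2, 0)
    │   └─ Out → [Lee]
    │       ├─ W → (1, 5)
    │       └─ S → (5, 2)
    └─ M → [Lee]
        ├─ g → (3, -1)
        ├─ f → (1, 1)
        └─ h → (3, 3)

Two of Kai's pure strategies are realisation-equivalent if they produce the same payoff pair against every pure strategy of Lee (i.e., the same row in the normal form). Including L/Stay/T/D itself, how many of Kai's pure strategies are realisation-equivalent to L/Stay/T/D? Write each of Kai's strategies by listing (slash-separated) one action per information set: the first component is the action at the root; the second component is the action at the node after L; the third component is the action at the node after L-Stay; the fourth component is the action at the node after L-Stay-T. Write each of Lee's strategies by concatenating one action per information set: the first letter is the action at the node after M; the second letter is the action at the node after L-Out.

5

Row for L/Stay/T/D (columns gW, gS, fW, fS, hW, hS): (2,0) (2,0) (2,0) (2,0) (2,0) (2,0).
Every one of Kai's information sets is on the play path for some reply by Lee when Kai follows L/Stay/T/D.
Even so, L/In/T/C, L/In/T/D, L/In/H/C, L/In/H/D happen to produce the same payoff in every column — so 5 strategies share this row.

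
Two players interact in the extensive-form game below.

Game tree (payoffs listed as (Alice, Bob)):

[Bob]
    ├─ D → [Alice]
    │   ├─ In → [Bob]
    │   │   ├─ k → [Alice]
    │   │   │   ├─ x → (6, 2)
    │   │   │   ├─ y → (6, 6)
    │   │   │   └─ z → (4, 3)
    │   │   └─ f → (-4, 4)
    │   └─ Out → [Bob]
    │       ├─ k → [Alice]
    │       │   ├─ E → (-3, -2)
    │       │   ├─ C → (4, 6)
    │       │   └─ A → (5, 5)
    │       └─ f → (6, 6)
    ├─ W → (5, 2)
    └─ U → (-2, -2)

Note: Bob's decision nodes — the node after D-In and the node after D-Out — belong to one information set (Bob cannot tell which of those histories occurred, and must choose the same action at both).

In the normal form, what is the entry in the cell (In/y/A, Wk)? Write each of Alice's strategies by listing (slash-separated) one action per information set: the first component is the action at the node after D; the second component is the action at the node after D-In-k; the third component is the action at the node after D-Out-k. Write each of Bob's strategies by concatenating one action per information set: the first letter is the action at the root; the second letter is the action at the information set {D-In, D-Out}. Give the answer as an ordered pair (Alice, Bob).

(5, 2)

Trace the play path from the root:
  Bob plays W
→ terminal payoff (5, 2).
(Alice's choice at the node after D is never reached on this path, so it doesn't affect the outcome.)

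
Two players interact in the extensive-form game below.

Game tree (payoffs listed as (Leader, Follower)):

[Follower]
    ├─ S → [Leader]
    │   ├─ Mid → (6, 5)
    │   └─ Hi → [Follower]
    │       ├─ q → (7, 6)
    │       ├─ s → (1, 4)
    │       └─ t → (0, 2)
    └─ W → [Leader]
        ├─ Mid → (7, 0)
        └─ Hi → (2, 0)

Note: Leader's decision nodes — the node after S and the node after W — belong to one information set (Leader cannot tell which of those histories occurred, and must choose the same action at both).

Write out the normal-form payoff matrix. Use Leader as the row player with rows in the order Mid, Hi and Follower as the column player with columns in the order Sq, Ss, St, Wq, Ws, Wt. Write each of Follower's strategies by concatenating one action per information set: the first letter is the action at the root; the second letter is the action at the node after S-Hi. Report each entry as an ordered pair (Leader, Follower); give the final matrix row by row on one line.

Mid: (6,5) (6,5) (6,5) (7,0) (7,0) (7,0) | Hi: (7,6) (1,4) (0,2) (2,0) (2,0) (2,0)

Row Mid: Sq→(6,5), Ss→(6,5), St→(6,5), Wq→(7,0), Ws→(7,0), Wt→(7,0)
Row Hi: Sq→(7,6), Ss→(1,4), St→(0,2), Wq→(2,0), Ws→(2,0), Wt→(2,0)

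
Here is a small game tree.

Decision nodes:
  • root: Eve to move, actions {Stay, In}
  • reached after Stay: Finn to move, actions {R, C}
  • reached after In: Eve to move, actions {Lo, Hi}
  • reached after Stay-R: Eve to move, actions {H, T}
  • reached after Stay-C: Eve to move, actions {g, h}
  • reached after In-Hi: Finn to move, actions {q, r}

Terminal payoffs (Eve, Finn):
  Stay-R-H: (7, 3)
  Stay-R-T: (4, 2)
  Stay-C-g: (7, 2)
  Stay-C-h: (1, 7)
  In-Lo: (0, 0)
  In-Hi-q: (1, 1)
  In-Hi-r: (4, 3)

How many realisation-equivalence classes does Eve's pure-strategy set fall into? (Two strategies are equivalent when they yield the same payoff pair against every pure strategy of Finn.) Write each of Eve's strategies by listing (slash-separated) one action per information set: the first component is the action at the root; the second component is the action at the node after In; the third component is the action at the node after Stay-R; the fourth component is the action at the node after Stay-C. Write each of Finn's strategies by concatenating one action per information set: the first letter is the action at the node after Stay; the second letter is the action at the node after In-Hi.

6

Eve has 16 pure strategies: Stay/Lo/H/g, Stay/Lo/H/h, Stay/Lo/T/g, Stay/Lo/T/h, Stay/Hi/H/g, Stay/Hi/H/h, Stay/Hi/T/g, Stay/Hi/T/h, In/Lo/H/g, In/Lo/H/h, In/Lo/T/g, In/Lo/T/h, In/Hi/H/g, In/Hi/H/h, In/Hi/T/g, In/Hi/T/h. Columns: Rq, Rr, Cq, Cr.
{Stay/Lo/H/g, Stay/Hi/H/g} → row (7,3) (7,3) (7,2) (7,2)
{Stay/Lo/H/h, Stay/Hi/H/h} → row (7,3) (7,3) (1,7) (1,7)
{Stay/Lo/T/g, Stay/Hi/T/g} → row (4,2) (4,2) (7,2) (7,2)
{Stay/Lo/T/h, Stay/Hi/T/h} → row (4,2) (4,2) (1,7) (1,7)
{In/Lo/H/g, In/Lo/H/h, In/Lo/T/g, In/Lo/T/h} → row (0,0) (0,0) (0,0) (0,0)
{In/Hi/H/g, In/Hi/H/h, In/Hi/T/g, In/Hi/T/h} → row (1,1) (4,3) (1,1) (4,3)
That's 6 distinct rows out of 16 strategies.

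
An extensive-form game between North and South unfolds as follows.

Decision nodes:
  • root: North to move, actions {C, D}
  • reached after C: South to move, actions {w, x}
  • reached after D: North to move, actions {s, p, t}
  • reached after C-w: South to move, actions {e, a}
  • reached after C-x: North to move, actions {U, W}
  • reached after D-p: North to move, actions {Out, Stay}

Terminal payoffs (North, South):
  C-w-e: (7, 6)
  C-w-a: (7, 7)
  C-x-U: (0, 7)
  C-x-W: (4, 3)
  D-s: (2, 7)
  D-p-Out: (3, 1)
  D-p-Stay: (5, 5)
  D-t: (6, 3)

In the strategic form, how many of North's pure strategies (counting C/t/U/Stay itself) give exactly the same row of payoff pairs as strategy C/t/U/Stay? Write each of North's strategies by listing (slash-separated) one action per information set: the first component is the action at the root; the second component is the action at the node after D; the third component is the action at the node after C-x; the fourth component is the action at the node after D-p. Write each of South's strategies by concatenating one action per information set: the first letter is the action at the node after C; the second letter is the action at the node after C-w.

6

Row for C/t/U/Stay (columns we, wa, xe, xa): (7,6) (7,7) (0,7) (0,7).
Under C/t/U/Stay, North's choice at the node after D and at the node after D-p can never be reached regardless of what South does, so varying those choices leaves every outcome unchanged.
Holding the reachable choices fixed and varying the unreachable ones freely already gives 3 × 2 = 6 equivalent strategies.
No other strategy reproduces this row, so those 6 are the full class: C/s/U/Out, C/s/U/Stay, C/p/U/Out, C/p/U/Stay, C/t/U/Out, C/t/U/Stay.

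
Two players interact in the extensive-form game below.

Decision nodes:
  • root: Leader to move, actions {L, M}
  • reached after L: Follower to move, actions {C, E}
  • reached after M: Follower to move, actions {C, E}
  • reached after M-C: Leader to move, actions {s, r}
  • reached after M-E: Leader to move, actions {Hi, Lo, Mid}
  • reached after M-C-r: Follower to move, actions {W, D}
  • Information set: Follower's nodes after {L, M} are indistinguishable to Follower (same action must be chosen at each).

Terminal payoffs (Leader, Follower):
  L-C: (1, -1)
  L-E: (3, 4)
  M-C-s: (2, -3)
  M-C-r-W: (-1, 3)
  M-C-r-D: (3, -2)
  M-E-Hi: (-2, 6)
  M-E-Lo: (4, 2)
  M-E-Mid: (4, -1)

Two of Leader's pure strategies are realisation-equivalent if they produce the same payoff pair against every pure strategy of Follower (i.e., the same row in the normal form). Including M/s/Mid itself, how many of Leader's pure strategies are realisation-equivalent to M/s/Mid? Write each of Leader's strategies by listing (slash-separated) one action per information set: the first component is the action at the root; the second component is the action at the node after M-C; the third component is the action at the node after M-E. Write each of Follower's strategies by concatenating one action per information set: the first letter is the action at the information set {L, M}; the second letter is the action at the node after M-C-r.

Row for M/s/Mid (columns CW, CD, EW, ED): (2,-3) (2,-3) (4,-1) (4,-1).
Every one of Leader's information sets is on the play path for some reply by Follower when Leader follows M/s/Mid.
Changing the action at any of them therefore changes at least one column, so only M/s/Mid itself gives this row.

1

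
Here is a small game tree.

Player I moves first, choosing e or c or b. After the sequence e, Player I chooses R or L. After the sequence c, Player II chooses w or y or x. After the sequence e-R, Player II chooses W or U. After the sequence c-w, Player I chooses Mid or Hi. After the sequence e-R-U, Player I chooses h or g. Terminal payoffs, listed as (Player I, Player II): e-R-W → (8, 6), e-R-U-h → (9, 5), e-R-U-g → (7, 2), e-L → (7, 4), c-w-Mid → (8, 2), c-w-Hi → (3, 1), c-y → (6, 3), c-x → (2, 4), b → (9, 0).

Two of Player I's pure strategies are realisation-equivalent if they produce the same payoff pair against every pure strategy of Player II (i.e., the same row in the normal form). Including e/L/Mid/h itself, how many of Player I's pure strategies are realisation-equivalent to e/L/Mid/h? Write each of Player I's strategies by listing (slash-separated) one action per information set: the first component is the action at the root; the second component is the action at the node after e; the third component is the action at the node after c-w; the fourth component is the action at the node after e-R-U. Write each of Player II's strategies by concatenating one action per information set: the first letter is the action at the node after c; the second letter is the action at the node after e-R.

4

Row for e/L/Mid/h (columns wW, wU, yW, yU, xW, xU): (7,4) (7,4) (7,4) (7,4) (7,4) (7,4).
Under e/L/Mid/h, Player I's choice at the node after c-w and at the node after e-R-U can never be reached regardless of what Player II does, so varying those choices leaves every outcome unchanged.
Holding the reachable choices fixed and varying the unreachable ones freely already gives 2 × 2 = 4 equivalent strategies.
No other strategy reproduces this row, so those 4 are the full class: e/L/Mid/h, e/L/Mid/g, e/L/Hi/h, e/L/Hi/g.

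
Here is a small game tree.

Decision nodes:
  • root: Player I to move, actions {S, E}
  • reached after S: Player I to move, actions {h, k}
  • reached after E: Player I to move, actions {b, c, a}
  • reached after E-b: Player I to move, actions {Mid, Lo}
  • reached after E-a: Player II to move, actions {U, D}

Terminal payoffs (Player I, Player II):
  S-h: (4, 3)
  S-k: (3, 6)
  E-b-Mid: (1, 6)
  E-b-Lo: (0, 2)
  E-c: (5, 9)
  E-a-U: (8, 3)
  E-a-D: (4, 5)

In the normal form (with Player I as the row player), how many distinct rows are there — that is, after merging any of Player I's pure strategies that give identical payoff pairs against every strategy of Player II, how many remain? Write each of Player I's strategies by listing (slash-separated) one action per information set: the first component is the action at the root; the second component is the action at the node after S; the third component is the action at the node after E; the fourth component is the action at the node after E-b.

6

Player I has 24 pure strategies: S/h/b/Mid, S/h/b/Lo, S/h/c/Mid, S/h/c/Lo, S/h/a/Mid, S/h/a/Lo, S/k/b/Mid, S/k/b/Lo, S/k/c/Mid, S/k/c/Lo, S/k/a/Mid, S/k/a/Lo, E/h/b/Mid, E/h/b/Lo, E/h/c/Mid, E/h/c/Lo, E/h/a/Mid, E/h/a/Lo, E/k/b/Mid, E/k/b/Lo, E/k/c/Mid, E/k/c/Lo, E/k/a/Mid, E/k/a/Lo. Columns: U, D.
{S/h/b/Mid, S/h/b/Lo, S/h/c/Mid, S/h/c/Lo, S/h/a/Mid, S/h/a/Lo} → row (4,3) (4,3)
{S/k/b/Mid, S/k/b/Lo, S/k/c/Mid, S/k/c/Lo, S/k/a/Mid, S/k/a/Lo} → row (3,6) (3,6)
{E/h/b/Mid, E/k/b/Mid} → row (1,6) (1,6)
{E/h/b/Lo, E/k/b/Lo} → row (0,2) (0,2)
{E/h/c/Mid, E/h/c/Lo, E/k/c/Mid, E/k/c/Lo} → row (5,9) (5,9)
{E/h/a/Mid, E/h/a/Lo, E/k/a/Mid, E/k/a/Lo} → row (8,3) (4,5)
That's 6 distinct rows out of 24 strategies.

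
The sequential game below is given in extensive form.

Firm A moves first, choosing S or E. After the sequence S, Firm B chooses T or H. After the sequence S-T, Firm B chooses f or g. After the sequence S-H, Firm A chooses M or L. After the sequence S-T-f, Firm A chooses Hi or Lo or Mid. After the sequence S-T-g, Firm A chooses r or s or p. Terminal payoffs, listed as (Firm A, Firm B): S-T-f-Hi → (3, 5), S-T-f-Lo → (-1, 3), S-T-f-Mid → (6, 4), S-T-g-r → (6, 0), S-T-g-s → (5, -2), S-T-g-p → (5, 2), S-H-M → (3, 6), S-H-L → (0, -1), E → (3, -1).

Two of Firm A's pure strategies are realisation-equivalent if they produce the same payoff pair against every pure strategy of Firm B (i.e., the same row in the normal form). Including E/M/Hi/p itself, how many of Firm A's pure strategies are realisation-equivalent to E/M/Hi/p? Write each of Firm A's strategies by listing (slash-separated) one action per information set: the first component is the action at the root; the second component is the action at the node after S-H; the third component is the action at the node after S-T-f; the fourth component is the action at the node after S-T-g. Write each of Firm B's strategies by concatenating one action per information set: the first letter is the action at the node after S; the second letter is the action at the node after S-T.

18

Row for E/M/Hi/p (columns Tf, Tg, Hf, Hg): (3,-1) (3,-1) (3,-1) (3,-1).
Under E/M/Hi/p, Firm A's choice at the node after S-H and at the node after S-T-f and at the node after S-T-g can never be reached regardless of what Firm B does, so varying those choices leaves every outcome unchanged.
Holding the reachable choices fixed and varying the unreachable ones freely already gives 2 × 3 × 3 = 18 equivalent strategies.
No other strategy reproduces this row, so those 18 are the full class: E/M/Hi/r, E/M/Hi/s, E/M/Hi/p, E/M/Lo/r, E/M/Lo/s, E/M/Lo/p, E/M/Mid/r, E/M/Mid/s, E/M/Mid/p, E/L/Hi/r, E/L/Hi/s, E/L/Hi/p, E/L/Lo/r, E/L/Lo/s, E/L/Lo/p, E/L/Mid/r, E/L/Mid/s, E/L/Mid/p.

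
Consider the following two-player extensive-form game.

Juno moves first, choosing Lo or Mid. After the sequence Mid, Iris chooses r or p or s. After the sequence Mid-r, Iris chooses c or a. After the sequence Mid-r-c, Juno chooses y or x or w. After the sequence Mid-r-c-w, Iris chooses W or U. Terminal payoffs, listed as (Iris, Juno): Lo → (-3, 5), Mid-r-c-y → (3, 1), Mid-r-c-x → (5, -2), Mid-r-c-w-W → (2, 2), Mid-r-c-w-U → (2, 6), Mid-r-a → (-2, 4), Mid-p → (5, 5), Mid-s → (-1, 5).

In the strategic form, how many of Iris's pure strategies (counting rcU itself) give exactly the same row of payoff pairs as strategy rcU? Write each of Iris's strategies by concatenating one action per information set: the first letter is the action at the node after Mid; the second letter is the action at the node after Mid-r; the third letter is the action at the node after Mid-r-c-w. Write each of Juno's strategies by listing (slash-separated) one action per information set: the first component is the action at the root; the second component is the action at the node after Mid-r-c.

1

Row for rcU (columns Lo/y, Lo/x, Lo/w, Mid/y, Mid/x, Mid/w): (-3,5) (-3,5) (-3,5) (3,1) (5,-2) (2,6).
Every one of Iris's information sets is on the play path for some reply by Juno when Iris follows rcU.
Changing the action at any of them therefore changes at least one column, so only rcU itself gives this row.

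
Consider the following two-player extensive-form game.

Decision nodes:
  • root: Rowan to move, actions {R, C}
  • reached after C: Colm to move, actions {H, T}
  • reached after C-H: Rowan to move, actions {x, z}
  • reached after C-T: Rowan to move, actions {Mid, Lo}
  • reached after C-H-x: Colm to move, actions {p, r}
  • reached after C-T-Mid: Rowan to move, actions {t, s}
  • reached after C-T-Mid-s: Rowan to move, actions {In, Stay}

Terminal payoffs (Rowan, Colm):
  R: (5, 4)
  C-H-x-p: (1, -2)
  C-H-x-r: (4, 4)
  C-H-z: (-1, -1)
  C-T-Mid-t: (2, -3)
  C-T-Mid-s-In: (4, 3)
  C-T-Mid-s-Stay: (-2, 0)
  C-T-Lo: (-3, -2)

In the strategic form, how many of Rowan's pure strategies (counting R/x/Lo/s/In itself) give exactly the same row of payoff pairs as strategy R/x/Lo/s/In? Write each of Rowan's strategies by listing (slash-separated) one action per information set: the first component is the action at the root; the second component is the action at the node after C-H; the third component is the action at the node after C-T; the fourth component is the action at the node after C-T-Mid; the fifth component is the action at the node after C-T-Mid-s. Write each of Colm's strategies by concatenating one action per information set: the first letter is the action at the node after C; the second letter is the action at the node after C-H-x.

16

Row for R/x/Lo/s/In (columns Hp, Hr, Tp, Tr): (5,4) (5,4) (5,4) (5,4).
Under R/x/Lo/s/In, Rowan's choice at the node after C-H and at the node after C-T and at the node after C-T-Mid and at the node after C-T-Mid-s can never be reached regardless of what Colm does, so varying those choices leaves every outcome unchanged.
Holding the reachable choices fixed and varying the unreachable ones freely already gives 2 × 2 × 2 × 2 = 16 equivalent strategies.
No other strategy reproduces this row, so those 16 are the full class: R/x/Mid/t/In, R/x/Mid/t/Stay, R/x/Mid/s/In, R/x/Mid/s/Stay, R/x/Lo/t/In, R/x/Lo/t/Stay, R/x/Lo/s/In, R/x/Lo/s/Stay, R/z/Mid/t/In, R/z/Mid/t/Stay, R/z/Mid/s/In, R/z/Mid/s/Stay, R/z/Lo/t/In, R/z/Lo/t/Stay, R/z/Lo/s/In, R/z/Lo/s/Stay.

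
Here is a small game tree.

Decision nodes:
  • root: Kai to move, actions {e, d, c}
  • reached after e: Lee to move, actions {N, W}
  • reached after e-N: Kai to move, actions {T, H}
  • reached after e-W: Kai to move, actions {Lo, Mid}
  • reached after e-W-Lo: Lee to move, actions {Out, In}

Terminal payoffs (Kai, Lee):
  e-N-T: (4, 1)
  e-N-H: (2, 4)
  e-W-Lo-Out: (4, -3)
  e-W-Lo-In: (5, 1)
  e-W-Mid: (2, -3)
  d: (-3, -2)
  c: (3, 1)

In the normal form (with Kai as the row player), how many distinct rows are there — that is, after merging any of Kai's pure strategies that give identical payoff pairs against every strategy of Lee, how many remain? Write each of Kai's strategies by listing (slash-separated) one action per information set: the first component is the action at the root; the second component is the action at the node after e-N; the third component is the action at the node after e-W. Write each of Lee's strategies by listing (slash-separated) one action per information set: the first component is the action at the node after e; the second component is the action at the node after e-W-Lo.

Kai has 12 pure strategies: e/T/Lo, e/T/Mid, e/H/Lo, e/H/Mid, d/T/Lo, d/T/Mid, d/H/Lo, d/H/Mid, c/T/Lo, c/T/Mid, c/H/Lo, c/H/Mid. Columns: N/Out, N/In, W/Out, W/In.
{e/T/Lo} → row (4,1) (4,1) (4,-3) (5,1)
{e/T/Mid} → row (4,1) (4,1) (2,-3) (2,-3)
{e/H/Lo} → row (2,4) (2,4) (4,-3) (5,1)
{e/H/Mid} → row (2,4) (2,4) (2,-3) (2,-3)
{d/T/Lo, d/T/Mid, d/H/Lo, d/H/Mid} → row (-3,-2) (-3,-2) (-3,-2) (-3,-2)
{c/T/Lo, c/T/Mid, c/H/Lo, c/H/Mid} → row (3,1) (3,1) (3,1) (3,1)
That's 6 distinct rows out of 12 strategies.

6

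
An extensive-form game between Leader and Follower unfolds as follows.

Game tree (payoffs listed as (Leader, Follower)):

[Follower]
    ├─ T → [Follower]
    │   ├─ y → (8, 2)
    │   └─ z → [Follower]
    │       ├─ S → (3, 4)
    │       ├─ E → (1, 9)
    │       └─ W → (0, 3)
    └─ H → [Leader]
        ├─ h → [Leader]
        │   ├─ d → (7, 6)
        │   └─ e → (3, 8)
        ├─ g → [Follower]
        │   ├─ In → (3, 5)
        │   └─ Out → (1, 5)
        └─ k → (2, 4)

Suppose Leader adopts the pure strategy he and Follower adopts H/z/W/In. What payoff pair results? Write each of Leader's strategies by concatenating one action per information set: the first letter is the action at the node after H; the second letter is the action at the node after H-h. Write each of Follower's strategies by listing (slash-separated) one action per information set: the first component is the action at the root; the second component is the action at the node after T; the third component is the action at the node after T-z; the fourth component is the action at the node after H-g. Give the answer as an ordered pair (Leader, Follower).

Trace the play path from the root:
  Follower plays H
  Leader plays h at [H]
  Leader plays e at [H-h]
→ terminal payoff (3, 8).
(Follower's choice at the node after T is never reached on this path, so it doesn't affect the outcome.)

(3, 8)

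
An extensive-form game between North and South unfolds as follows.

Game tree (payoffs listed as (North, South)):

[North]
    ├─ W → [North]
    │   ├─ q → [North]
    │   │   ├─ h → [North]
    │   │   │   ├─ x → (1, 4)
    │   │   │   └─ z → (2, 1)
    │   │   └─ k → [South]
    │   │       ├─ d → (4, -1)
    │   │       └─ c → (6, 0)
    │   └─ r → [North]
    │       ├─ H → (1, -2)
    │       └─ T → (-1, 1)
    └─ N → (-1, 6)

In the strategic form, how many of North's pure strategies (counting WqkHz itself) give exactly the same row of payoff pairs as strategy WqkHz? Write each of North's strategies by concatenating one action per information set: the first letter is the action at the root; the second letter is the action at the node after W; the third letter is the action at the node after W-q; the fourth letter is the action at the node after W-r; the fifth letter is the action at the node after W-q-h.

4

Row for WqkHz (columns d, c): (4,-1) (6,0).
Under WqkHz, North's choice at the node after W-r and at the node after W-q-h can never be reached regardless of what South does, so varying those choices leaves every outcome unchanged.
Holding the reachable choices fixed and varying the unreachable ones freely already gives 2 × 2 = 4 equivalent strategies.
No other strategy reproduces this row, so those 4 are the full class: WqkHx, WqkHz, WqkTx, WqkTz.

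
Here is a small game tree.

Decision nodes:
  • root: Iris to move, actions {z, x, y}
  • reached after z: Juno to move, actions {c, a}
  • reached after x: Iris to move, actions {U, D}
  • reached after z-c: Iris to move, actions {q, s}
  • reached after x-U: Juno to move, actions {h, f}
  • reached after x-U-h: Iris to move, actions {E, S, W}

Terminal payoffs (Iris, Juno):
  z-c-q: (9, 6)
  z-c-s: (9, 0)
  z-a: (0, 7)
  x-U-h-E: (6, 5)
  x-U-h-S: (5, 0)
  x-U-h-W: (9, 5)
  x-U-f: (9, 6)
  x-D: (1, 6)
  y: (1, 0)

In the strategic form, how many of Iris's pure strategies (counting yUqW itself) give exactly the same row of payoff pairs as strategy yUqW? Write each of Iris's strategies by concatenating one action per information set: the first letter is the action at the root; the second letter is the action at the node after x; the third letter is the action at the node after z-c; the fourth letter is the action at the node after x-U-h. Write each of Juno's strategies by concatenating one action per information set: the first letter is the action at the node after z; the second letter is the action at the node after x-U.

12

Row for yUqW (columns ch, cf, ah, af): (1,0) (1,0) (1,0) (1,0).
Under yUqW, Iris's choice at the node after x and at the node after z-c and at the node after x-U-h can never be reached regardless of what Juno does, so varying those choices leaves every outcome unchanged.
Holding the reachable choices fixed and varying the unreachable ones freely already gives 2 × 2 × 3 = 12 equivalent strategies.
No other strategy reproduces this row, so those 12 are the full class: yUqE, yUqS, yUqW, yUsE, yUsS, yUsW, yDqE, yDqS, yDqW, yDsE, yDsS, yDsW.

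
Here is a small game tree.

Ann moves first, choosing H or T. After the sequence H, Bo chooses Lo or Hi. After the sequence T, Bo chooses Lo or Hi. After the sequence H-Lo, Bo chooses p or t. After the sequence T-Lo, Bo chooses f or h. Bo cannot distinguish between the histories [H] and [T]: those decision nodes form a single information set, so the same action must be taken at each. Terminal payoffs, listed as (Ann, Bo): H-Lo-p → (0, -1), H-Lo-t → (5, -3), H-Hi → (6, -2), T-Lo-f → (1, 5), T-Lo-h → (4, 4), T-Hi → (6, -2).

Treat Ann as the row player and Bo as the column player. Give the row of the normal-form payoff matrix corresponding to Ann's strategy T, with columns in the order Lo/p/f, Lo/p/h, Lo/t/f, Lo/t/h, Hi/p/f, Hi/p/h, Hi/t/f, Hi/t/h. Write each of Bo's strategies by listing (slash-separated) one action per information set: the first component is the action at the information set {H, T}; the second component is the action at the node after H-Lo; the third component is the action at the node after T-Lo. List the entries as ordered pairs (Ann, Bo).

vs Lo/p/f: Ann plays T → Bo plays Lo at [T] → Bo plays f at [T-Lo] → (1, 5)
vs Lo/p/h: Ann plays T → Bo plays Lo at [T] → Bo plays h at [T-Lo] → (4, 4)
vs Lo/t/f: Ann plays T → Bo plays Lo at [T] → Bo plays f at [T-Lo] → (1, 5)
vs Lo/t/h: Ann plays T → Bo plays Lo at [T] → Bo plays h at [T-Lo] → (4, 4)
vs Hi/p/f: Ann plays T → Bo plays Hi at [T] → (6, -2)
vs Hi/p/h: Ann plays T → Bo plays Hi at [T] → (6, -2)
vs Hi/t/f: Ann plays T → Bo plays Hi at [T] → (6, -2)
vs Hi/t/h: Ann plays T → Bo plays Hi at [T] → (6, -2)

(1,5) (4,4) (1,5) (4,4) (6,-2) (6,-2) (6,-2) (6,-2)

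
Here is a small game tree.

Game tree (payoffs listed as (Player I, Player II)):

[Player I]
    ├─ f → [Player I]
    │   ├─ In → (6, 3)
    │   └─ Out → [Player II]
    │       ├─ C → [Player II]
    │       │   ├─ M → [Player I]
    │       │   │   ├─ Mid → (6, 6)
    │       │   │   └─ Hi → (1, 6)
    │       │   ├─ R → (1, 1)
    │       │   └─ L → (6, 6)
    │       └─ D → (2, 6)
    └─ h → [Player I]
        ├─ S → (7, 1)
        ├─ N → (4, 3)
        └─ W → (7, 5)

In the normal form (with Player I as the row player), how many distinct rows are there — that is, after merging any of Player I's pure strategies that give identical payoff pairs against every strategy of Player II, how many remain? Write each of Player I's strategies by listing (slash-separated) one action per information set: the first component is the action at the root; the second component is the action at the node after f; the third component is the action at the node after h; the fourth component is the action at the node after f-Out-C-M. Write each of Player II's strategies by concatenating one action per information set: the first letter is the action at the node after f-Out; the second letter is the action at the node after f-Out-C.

6

Player I has 24 pure strategies: f/In/S/Mid, f/In/S/Hi, f/In/N/Mid, f/In/N/Hi, f/In/W/Mid, f/In/W/Hi, f/Out/S/Mid, f/Out/S/Hi, f/Out/N/Mid, f/Out/N/Hi, f/Out/W/Mid, f/Out/W/Hi, h/In/S/Mid, h/In/S/Hi, h/In/N/Mid, h/In/N/Hi, h/In/W/Mid, h/In/W/Hi, h/Out/S/Mid, h/Out/S/Hi, h/Out/N/Mid, h/Out/N/Hi, h/Out/W/Mid, h/Out/W/Hi. Columns: CM, CR, CL, DM, DR, DL.
{f/In/S/Mid, f/In/S/Hi, f/In/N/Mid, f/In/N/Hi, f/In/W/Mid, f/In/W/Hi} → row (6,3) (6,3) (6,3) (6,3) (6,3) (6,3)
{f/Out/S/Mid, f/Out/N/Mid, f/Out/W/Mid} → row (6,6) (1,1) (6,6) (2,6) (2,6) (2,6)
{f/Out/S/Hi, f/Out/N/Hi, f/Out/W/Hi} → row (1,6) (1,1) (6,6) (2,6) (2,6) (2,6)
{h/In/S/Mid, h/In/S/Hi, h/Out/S/Mid, h/Out/S/Hi} → row (7,1) (7,1) (7,1) (7,1) (7,1) (7,1)
{h/In/N/Mid, h/In/N/Hi, h/Out/N/Mid, h/Out/N/Hi} → row (4,3) (4,3) (4,3) (4,3) (4,3) (4,3)
{h/In/W/Mid, h/In/W/Hi, h/Out/W/Mid, h/Out/W/Hi} → row (7,5) (7,5) (7,5) (7,5) (7,5) (7,5)
That's 6 distinct rows out of 24 strategies.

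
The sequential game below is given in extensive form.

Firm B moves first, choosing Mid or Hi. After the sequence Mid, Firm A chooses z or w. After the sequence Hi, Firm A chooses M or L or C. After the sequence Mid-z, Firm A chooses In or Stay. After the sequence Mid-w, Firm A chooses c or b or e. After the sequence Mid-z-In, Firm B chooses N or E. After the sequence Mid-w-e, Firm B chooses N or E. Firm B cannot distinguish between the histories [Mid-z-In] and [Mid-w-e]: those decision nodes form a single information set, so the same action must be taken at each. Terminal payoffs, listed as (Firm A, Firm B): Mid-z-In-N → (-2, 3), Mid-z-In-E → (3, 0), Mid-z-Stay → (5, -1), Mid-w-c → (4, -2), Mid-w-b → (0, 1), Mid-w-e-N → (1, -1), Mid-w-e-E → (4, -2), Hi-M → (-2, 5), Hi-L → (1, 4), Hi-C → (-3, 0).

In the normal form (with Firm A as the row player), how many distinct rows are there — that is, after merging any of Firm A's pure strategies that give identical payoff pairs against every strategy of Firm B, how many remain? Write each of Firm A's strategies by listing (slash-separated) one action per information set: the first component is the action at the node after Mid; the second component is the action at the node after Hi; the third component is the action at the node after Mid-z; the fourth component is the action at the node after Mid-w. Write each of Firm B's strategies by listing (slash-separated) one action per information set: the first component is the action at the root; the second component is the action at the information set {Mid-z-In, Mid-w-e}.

Firm A has 36 pure strategies: z/M/In/c, z/M/In/b, z/M/In/e, z/M/Stay/c, z/M/Stay/b, z/M/Stay/e, z/L/In/c, z/L/In/b, z/L/In/e, z/L/Stay/c, z/L/Stay/b, z/L/Stay/e, z/C/In/c, z/C/In/b, z/C/In/e, z/C/Stay/c, z/C/Stay/b, z/C/Stay/e, w/M/In/c, w/M/In/b, w/M/In/e, w/M/Stay/c, w/M/Stay/b, w/M/Stay/e, w/L/In/c, w/L/In/b, w/L/In/e, w/L/Stay/c, w/L/Stay/b, w/L/Stay/e, w/C/In/c, w/C/In/b, w/C/In/e, w/C/Stay/c, w/C/Stay/b, w/C/Stay/e. Columns: Mid/N, Mid/E, Hi/N, Hi/E.
{z/M/In/c, z/M/In/b, z/M/In/e} → row (-2,3) (3,0) (-2,5) (-2,5)
{z/M/Stay/c, z/M/Stay/b, z/M/Stay/e} → row (5,-1) (5,-1) (-2,5) (-2,5)
{z/L/In/c, z/L/In/b, z/L/In/e} → row (-2,3) (3,0) (1,4) (1,4)
{z/L/Stay/c, z/L/Stay/b, z/L/Stay/e} → row (5,-1) (5,-1) (1,4) (1,4)
{z/C/In/c, z/C/In/b, z/C/In/e} → row (-2,3) (3,0) (-3,0) (-3,0)
{z/C/Stay/c, z/C/Stay/b, z/C/Stay/e} → row (5,-1) (5,-1) (-3,0) (-3,0)
{w/M/In/c, w/M/Stay/c} → row (4,-2) (4,-2) (-2,5) (-2,5)
{w/M/In/b, w/M/Stay/b} → row (0,1) (0,1) (-2,5) (-2,5)
{w/M/In/e, w/M/Stay/e} → row (1,-1) (4,-2) (-2,5) (-2,5)
{w/L/In/c, w/L/Stay/c} → row (4,-2) (4,-2) (1,4) (1,4)
{w/L/In/b, w/L/Stay/b} → row (0,1) (0,1) (1,4) (1,4)
{w/L/In/e, w/L/Stay/e} → row (1,-1) (4,-2) (1,4) (1,4)
{w/C/In/c, w/C/Stay/c} → row (4,-2) (4,-2) (-3,0) (-3,0)
{w/C/In/b, w/C/Stay/b} → row (0,1) (0,1) (-3,0) (-3,0)
{w/C/In/e, w/C/Stay/e} → row (1,-1) (4,-2) (-3,0) (-3,0)
That's 15 distinct rows out of 36 strategies.

15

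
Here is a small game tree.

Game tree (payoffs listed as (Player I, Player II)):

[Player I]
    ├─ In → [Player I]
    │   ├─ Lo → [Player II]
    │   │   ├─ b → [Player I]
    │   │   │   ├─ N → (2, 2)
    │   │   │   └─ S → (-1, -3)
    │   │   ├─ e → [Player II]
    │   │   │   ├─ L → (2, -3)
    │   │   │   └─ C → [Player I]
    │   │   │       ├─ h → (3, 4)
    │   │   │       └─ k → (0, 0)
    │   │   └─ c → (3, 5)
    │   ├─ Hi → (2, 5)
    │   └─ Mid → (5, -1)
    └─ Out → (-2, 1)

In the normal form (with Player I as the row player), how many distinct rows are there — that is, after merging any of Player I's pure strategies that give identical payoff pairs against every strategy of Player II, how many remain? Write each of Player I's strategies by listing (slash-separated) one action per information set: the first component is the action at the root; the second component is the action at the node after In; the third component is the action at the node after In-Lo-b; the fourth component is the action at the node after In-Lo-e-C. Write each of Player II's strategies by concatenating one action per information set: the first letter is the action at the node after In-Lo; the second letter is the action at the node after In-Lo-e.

7

Player I has 24 pure strategies: In/Lo/N/h, In/Lo/N/k, In/Lo/S/h, In/Lo/S/k, In/Hi/N/h, In/Hi/N/k, In/Hi/S/h, In/Hi/S/k, In/Mid/N/h, In/Mid/N/k, In/Mid/S/h, In/Mid/S/k, Out/Lo/N/h, Out/Lo/N/k, Out/Lo/S/h, Out/Lo/S/k, Out/Hi/N/h, Out/Hi/N/k, Out/Hi/S/h, Out/Hi/S/k, Out/Mid/N/h, Out/Mid/N/k, Out/Mid/S/h, Out/Mid/S/k. Columns: bL, bC, eL, eC, cL, cC.
{In/Lo/N/h} → row (2,2) (2,2) (2,-3) (3,4) (3,5) (3,5)
{In/Lo/N/k} → row (2,2) (2,2) (2,-3) (0,0) (3,5) (3,5)
{In/Lo/S/h} → row (-1,-3) (-1,-3) (2,-3) (3,4) (3,5) (3,5)
{In/Lo/S/k} → row (-1,-3) (-1,-3) (2,-3) (0,0) (3,5) (3,5)
{In/Hi/N/h, In/Hi/N/k, In/Hi/S/h, In/Hi/S/k} → row (2,5) (2,5) (2,5) (2,5) (2,5) (2,5)
{In/Mid/N/h, In/Mid/N/k, In/Mid/S/h, In/Mid/S/k} → row (5,-1) (5,-1) (5,-1) (5,-1) (5,-1) (5,-1)
{Out/Lo/N/h, Out/Lo/N/k, Out/Lo/S/h, Out/Lo/S/k, Out/Hi/N/h, Out/Hi/N/k, Out/Hi/S/h, Out/Hi/S/k, Out/Mid/N/h, Out/Mid/N/k, Out/Mid/S/h, Out/Mid/S/k} → row (-2,1) (-2,1) (-2,1) (-2,1) (-2,1) (-2,1)
That's 7 distinct rows out of 24 strategies.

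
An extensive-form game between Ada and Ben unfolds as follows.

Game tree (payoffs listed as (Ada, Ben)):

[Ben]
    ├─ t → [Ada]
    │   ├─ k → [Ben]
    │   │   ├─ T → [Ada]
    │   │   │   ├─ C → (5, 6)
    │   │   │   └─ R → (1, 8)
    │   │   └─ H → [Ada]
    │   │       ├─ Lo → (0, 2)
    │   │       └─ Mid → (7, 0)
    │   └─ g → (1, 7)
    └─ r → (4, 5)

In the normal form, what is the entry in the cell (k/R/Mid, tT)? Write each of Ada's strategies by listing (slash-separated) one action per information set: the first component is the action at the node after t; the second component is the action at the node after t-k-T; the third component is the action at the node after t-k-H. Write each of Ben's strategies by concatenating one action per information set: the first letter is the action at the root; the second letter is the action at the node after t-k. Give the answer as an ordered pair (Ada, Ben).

Trace the play path from the root:
  Ben plays t
  Ada plays k at [t]
  Ben plays T at [t-k]
  Ada plays R at [t-k-T]
→ terminal payoff (1, 8).
(Ada's choice at the node after t-k-H is never reached on this path, so it doesn't affect the outcome.)

(1, 8)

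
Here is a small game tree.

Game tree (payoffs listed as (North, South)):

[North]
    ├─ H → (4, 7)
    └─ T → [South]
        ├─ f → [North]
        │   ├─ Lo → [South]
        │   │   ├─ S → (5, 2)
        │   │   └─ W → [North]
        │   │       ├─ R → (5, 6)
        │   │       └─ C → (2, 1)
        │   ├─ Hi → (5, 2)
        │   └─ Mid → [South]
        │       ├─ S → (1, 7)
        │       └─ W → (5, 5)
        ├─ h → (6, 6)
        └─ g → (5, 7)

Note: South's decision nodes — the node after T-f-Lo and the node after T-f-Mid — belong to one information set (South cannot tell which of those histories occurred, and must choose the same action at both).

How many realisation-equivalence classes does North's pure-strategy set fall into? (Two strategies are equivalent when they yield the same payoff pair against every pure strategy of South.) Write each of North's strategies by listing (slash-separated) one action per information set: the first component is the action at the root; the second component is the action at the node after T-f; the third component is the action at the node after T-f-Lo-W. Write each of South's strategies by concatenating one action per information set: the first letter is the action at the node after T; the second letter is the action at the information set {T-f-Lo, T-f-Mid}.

North has 12 pure strategies: H/Lo/R, H/Lo/C, H/Hi/R, H/Hi/C, H/Mid/R, H/Mid/C, T/Lo/R, T/Lo/C, T/Hi/R, T/Hi/C, T/Mid/R, T/Mid/C. Columns: fS, fW, hS, hW, gS, gW.
{H/Lo/R, H/Lo/C, H/Hi/R, H/Hi/C, H/Mid/R, H/Mid/C} → row (4,7) (4,7) (4,7) (4,7) (4,7) (4,7)
{T/Lo/R} → row (5,2) (5,6) (6,6) (6,6) (5,7) (5,7)
{T/Lo/C} → row (5,2) (2,1) (6,6) (6,6) (5,7) (5,7)
{T/Hi/R, T/Hi/C} → row (5,2) (5,2) (6,6) (6,6) (5,7) (5,7)
{T/Mid/R, T/Mid/C} → row (1,7) (5,5) (6,6) (6,6) (5,7) (5,7)
That's 5 distinct rows out of 12 strategies.

5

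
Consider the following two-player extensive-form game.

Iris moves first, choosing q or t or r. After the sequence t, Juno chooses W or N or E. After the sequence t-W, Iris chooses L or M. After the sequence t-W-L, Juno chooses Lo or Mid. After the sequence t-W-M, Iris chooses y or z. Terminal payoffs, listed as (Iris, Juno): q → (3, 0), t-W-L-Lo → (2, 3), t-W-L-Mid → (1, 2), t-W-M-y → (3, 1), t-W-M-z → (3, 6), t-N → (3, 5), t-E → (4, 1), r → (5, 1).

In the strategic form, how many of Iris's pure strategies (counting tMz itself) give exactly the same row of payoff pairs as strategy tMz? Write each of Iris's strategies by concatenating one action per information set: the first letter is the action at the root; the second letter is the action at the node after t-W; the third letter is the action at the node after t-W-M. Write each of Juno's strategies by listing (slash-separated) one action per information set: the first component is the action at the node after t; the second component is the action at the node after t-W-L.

1

Row for tMz (columns W/Lo, W/Mid, N/Lo, N/Mid, E/Lo, E/Mid): (3,6) (3,6) (3,5) (3,5) (4,1) (4,1).
Every one of Iris's information sets is on the play path for some reply by Juno when Iris follows tMz.
Changing the action at any of them therefore changes at least one column, so only tMz itself gives this row.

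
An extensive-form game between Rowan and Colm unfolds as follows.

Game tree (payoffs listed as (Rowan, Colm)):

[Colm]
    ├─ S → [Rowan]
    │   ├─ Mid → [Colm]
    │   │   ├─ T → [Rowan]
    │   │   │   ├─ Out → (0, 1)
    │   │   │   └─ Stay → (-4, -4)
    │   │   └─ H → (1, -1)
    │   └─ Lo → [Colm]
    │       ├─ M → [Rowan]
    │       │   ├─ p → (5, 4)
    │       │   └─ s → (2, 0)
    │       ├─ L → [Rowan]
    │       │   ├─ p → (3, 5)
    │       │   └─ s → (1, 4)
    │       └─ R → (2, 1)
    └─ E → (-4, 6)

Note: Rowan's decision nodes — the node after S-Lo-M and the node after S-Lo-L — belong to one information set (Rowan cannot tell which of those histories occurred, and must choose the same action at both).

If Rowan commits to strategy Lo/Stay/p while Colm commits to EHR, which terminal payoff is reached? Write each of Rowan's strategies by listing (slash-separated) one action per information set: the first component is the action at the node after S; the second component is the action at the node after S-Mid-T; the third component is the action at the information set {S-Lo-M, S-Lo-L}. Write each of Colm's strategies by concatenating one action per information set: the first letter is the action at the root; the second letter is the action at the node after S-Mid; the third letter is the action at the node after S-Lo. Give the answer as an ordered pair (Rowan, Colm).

(-4, 6)

Trace the play path from the root:
  Colm plays E
→ terminal payoff (-4, 6).
(Rowan's choice at the node after S is never reached on this path, so it doesn't affect the outcome.)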